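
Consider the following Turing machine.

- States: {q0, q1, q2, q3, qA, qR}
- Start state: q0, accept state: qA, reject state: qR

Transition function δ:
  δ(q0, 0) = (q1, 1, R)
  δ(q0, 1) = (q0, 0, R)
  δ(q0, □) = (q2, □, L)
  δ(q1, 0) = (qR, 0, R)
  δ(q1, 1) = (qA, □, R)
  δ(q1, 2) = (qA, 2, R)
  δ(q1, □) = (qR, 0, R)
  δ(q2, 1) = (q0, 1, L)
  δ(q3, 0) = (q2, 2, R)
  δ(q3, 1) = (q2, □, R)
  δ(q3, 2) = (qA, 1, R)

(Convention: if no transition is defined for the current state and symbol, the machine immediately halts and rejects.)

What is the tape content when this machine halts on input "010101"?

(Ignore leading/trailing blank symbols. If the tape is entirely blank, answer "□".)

Execution trace:
Initial: [q0]010101
Step 1: δ(q0, 0) = (q1, 1, R) → 1[q1]10101
Step 2: δ(q1, 1) = (qA, □, R) → 1□[qA]0101

The machine reaches the accept state qA and halts.

Final tape (ignoring leading/trailing blanks): 1□0101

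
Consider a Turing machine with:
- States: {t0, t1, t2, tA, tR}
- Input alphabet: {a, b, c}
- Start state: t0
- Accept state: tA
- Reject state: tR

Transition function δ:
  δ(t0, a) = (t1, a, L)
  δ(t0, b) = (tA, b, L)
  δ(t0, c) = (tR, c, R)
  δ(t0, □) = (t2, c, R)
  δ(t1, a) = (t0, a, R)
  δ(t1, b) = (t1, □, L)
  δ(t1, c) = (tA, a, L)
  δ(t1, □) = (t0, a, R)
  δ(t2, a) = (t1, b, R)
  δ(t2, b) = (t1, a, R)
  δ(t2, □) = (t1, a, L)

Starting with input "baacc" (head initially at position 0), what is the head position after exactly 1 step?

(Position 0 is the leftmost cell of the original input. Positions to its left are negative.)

Execution trace (head position shown):
Step 0: [t0]baacc  (head at position 0)
Step 1: move left → [tA]□baacc  (head at position -1)

After 1 step, the head is at position -1.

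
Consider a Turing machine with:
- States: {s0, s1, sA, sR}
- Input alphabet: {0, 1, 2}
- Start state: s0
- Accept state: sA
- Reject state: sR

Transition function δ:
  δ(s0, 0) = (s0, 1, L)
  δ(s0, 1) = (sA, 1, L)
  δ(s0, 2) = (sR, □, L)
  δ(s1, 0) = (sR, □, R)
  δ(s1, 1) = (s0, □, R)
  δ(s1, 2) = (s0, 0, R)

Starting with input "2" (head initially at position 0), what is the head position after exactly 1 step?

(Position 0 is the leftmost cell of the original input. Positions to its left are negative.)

Execution trace (head position shown):
Step 0: [s0]2  (head at position 0)
Step 1: move left → [sR]□□  (head at position -1)

After 1 step, the head is at position -1.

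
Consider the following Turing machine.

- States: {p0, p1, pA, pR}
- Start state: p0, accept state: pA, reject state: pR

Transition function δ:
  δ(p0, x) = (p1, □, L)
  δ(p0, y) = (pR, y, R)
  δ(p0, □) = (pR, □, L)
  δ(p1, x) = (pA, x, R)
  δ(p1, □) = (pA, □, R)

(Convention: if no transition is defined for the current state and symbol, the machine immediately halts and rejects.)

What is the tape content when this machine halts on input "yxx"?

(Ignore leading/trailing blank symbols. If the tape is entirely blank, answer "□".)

Execution trace:
Initial: [p0]yxx
Step 1: δ(p0, y) = (pR, y, R) → y[pR]xx

The machine reaches the reject state pR and halts.

Final tape (ignoring leading/trailing blanks): yxx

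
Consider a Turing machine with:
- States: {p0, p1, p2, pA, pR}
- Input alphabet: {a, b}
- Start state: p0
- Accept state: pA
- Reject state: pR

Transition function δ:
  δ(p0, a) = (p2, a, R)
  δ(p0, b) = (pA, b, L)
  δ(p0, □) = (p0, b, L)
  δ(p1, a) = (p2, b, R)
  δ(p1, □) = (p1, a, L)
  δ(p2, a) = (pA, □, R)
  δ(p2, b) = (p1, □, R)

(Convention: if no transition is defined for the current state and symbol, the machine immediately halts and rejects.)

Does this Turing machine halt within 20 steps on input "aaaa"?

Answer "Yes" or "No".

Execution trace:
Initial: [p0]aaaa
Step 1: δ(p0, a) = (p2, a, R) → a[p2]aaa
Step 2: δ(p2, a) = (pA, □, R) → a□[pA]aa

The machine reaches the accept state pA and halts.
The machine halted after 2 steps (within the 20-step bound).

Answer: Yes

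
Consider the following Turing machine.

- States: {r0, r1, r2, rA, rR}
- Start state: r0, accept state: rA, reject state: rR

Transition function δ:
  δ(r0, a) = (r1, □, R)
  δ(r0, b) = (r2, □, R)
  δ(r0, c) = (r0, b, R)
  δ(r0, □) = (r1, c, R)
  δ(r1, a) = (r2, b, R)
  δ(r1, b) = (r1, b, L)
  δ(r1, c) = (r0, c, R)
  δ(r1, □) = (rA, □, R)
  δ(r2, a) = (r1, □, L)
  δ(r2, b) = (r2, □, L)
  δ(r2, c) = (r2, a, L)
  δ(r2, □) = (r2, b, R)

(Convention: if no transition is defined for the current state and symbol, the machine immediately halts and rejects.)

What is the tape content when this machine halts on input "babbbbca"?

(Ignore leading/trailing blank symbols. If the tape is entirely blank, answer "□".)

Execution trace:
Initial: [r0]babbbbca
Step 1: δ(r0, b) = (r2, □, R) → □[r2]abbbbca
Step 2: δ(r2, a) = (r1, □, L) → [r1]□□bbbbca
Step 3: δ(r1, □) = (rA, □, R) → □[rA]□bbbbca

The machine reaches the accept state rA and halts.

Final tape (ignoring leading/trailing blanks): bbbbca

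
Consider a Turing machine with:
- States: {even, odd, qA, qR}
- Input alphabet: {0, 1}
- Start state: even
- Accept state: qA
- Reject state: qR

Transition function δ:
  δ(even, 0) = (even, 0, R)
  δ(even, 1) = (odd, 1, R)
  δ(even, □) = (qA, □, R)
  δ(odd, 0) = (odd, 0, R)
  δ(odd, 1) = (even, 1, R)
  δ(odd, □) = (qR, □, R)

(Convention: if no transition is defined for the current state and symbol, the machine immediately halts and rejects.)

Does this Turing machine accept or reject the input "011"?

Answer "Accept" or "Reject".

Execution trace:
Initial: [even]011
Step 1: δ(even, 0) = (even, 0, R) → 0[even]11
Step 2: δ(even, 1) = (odd, 1, R) → 01[odd]1
Step 3: δ(odd, 1) = (even, 1, R) → 011[even]□
Step 4: δ(even, □) = (qA, □, R) → 011□[qA]□

The machine reaches the accept state qA and halts.

Answer: Accept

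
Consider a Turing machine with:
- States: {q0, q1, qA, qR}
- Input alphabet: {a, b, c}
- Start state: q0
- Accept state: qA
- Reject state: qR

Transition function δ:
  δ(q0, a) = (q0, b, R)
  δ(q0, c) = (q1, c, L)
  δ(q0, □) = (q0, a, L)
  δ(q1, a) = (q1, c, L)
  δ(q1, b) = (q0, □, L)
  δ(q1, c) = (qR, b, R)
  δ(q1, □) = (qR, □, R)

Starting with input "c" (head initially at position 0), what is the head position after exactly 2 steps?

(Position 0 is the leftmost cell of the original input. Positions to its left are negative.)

Execution trace (head position shown):
Step 0: [q0]c  (head at position 0)
Step 1: move left → [q1]□c  (head at position -1)
Step 2: move right → □[qR]c  (head at position 0)

After 2 steps, the head is at position 0.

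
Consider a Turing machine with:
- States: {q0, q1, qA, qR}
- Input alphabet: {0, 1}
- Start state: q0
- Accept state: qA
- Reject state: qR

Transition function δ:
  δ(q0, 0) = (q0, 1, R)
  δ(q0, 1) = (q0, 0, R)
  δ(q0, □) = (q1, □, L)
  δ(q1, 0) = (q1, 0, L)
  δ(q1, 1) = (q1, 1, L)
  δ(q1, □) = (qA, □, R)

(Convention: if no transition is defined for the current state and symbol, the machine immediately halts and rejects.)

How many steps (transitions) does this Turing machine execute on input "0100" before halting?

Execution trace:
Initial: [q0]0100
Step 1: δ(q0, 0) = (q0, 1, R) → 1[q0]100
Step 2: δ(q0, 1) = (q0, 0, R) → 10[q0]00
Step 3: δ(q0, 0) = (q0, 1, R) → 101[q0]0
Step 4: δ(q0, 0) = (q0, 1, R) → 1011[q0]□
Step 5: δ(q0, □) = (q1, □, L) → 101[q1]1□
Step 6: δ(q1, 1) = (q1, 1, L) → 10[q1]11□
Step 7: δ(q1, 1) = (q1, 1, L) → 1[q1]011□
Step 8: δ(q1, 0) = (q1, 0, L) → [q1]1011□
Step 9: δ(q1, 1) = (q1, 1, L) → [q1]□1011□
Step 10: δ(q1, □) = (qA, □, R) → □[qA]1011□

The machine reaches the accept state qA and halts.

The machine executed 10 steps before halting.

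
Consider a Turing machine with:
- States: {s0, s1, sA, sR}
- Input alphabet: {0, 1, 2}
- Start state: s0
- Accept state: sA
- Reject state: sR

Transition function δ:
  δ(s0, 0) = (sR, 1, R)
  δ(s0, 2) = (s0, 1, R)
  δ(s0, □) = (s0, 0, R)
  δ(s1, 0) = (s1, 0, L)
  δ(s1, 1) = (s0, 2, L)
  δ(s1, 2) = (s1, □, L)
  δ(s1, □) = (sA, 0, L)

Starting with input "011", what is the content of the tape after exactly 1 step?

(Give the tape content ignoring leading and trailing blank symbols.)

Execution trace:
Initial: [s0]011
Step 1: δ(s0, 0) = (sR, 1, R) → 1[sR]11

The machine reaches the reject state sR and halts.

After 1 step, the tape (ignoring leading/trailing blanks) is: 111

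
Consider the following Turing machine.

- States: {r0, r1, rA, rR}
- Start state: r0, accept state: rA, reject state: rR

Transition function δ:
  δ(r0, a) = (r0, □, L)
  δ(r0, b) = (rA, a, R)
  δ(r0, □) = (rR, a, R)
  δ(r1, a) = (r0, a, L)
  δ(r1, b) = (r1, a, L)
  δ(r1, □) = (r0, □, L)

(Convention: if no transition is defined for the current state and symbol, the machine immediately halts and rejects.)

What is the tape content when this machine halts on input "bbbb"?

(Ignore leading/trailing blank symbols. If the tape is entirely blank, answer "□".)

Execution trace:
Initial: [r0]bbbb
Step 1: δ(r0, b) = (rA, a, R) → a[rA]bbb

The machine reaches the accept state rA and halts.

Final tape (ignoring leading/trailing blanks): abbb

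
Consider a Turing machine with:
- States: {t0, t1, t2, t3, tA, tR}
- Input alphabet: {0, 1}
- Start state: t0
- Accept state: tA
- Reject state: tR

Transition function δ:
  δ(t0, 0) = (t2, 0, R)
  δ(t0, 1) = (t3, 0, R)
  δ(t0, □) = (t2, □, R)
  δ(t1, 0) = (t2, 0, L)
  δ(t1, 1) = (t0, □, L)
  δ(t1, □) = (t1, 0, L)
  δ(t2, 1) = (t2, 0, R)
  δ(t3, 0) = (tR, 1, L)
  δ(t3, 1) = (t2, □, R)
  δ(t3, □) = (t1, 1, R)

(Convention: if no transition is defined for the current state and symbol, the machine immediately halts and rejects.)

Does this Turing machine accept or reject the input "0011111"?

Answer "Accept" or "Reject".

Execution trace:
Initial: [t0]0011111
Step 1: δ(t0, 0) = (t2, 0, R) → 0[t2]011111

No transition is defined for δ(t2, 0). By convention the machine halts and rejects.

Answer: Reject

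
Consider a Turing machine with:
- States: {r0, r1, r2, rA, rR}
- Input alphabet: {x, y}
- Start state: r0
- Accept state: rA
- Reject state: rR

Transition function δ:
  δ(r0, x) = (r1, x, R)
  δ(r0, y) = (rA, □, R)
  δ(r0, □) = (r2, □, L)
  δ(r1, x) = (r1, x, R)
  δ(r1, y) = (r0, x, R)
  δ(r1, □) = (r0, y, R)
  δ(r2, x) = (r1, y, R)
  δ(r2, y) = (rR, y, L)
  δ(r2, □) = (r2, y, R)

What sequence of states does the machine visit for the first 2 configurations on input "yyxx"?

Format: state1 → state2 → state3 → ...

Execution trace:
Initial: [r0]yyxx
Step 1: δ(r0, y) = (rA, □, R) → □[rA]yxx

The machine reaches the accept state rA and halts.

State sequence: r0 → rA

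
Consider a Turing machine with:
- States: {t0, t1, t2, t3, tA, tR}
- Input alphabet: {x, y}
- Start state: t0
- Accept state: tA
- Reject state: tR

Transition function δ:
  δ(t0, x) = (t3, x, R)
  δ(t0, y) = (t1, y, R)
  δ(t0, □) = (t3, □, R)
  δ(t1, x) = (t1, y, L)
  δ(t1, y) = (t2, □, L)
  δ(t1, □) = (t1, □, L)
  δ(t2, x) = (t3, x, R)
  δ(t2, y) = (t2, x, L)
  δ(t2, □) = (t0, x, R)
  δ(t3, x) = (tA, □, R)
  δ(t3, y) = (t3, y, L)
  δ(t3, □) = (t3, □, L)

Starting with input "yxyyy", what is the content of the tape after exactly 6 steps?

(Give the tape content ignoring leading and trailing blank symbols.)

Execution trace:
Initial: [t0]yxyyy
Step 1: δ(t0, y) = (t1, y, R) → y[t1]xyyy
Step 2: δ(t1, x) = (t1, y, L) → [t1]yyyyy
Step 3: δ(t1, y) = (t2, □, L) → [t2]□□yyyy
Step 4: δ(t2, □) = (t0, x, R) → x[t0]□yyyy
Step 5: δ(t0, □) = (t3, □, R) → x□[t3]yyyy
Step 6: δ(t3, y) = (t3, y, L) → x[t3]□yyyy

After 6 steps, the tape (ignoring leading/trailing blanks) is: x□yyyy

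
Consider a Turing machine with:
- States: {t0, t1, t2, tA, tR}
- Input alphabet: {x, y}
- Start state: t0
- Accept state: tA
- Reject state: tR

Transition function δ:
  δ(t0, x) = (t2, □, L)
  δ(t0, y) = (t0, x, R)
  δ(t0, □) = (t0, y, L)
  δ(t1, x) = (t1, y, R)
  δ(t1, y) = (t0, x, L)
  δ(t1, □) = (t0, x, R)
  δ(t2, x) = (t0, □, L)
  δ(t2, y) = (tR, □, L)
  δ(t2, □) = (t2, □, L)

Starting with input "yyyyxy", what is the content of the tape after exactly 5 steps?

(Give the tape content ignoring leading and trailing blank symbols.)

Execution trace:
Initial: [t0]yyyyxy
Step 1: δ(t0, y) = (t0, x, R) → x[t0]yyyxy
Step 2: δ(t0, y) = (t0, x, R) → xx[t0]yyxy
Step 3: δ(t0, y) = (t0, x, R) → xxx[t0]yxy
Step 4: δ(t0, y) = (t0, x, R) → xxxx[t0]xy
Step 5: δ(t0, x) = (t2, □, L) → xxx[t2]x□y

After 5 steps, the tape (ignoring leading/trailing blanks) is: xxxx□y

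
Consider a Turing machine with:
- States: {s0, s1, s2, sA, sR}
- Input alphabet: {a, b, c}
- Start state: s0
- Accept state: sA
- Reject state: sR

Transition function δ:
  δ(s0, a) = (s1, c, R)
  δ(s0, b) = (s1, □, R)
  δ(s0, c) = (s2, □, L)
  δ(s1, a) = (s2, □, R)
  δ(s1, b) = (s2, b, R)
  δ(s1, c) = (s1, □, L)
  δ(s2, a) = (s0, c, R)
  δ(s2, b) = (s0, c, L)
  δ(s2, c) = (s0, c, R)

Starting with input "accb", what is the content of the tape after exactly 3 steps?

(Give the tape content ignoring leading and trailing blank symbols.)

Execution trace:
Initial: [s0]accb
Step 1: δ(s0, a) = (s1, c, R) → c[s1]ccb
Step 2: δ(s1, c) = (s1, □, L) → [s1]c□cb
Step 3: δ(s1, c) = (s1, □, L) → [s1]□□□cb

No transition is defined for δ(s1, □). By convention the machine halts and rejects.

After 3 steps, the tape (ignoring leading/trailing blanks) is: cb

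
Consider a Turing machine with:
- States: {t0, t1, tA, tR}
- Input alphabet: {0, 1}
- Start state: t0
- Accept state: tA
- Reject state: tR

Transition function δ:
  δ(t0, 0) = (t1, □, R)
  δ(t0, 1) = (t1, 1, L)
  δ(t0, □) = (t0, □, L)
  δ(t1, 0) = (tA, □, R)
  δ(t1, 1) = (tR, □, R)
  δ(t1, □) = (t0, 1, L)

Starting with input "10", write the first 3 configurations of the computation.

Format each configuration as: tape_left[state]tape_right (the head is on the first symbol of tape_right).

Transitions applied:
Step 1: δ(t0, 1) = (t1, 1, L)
Step 2: δ(t1, □) = (t0, 1, L)

The first 3 configurations are:
[t0]10 ⊢ [t1]□10 ⊢ [t0]□110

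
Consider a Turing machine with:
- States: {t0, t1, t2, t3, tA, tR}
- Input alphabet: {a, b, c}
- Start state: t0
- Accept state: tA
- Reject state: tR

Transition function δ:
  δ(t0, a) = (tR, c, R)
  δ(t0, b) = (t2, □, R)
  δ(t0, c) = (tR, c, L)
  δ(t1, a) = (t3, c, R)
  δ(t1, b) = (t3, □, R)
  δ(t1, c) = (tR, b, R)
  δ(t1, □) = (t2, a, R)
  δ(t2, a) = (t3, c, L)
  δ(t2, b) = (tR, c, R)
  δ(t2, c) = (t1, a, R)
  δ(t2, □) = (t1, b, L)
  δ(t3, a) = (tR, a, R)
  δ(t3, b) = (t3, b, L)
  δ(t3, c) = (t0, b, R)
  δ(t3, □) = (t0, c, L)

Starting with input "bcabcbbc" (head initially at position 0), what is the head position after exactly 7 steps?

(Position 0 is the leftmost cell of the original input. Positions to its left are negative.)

Execution trace (head position shown):
Step 0: [t0]bcabcbbc  (head at position 0)
Step 1: move right → □[t2]cabcbbc  (head at position 1)
Step 2: move right → □a[t1]abcbbc  (head at position 2)
Step 3: move right → □ac[t3]bcbbc  (head at position 3)
Step 4: move left → □a[t3]cbcbbc  (head at position 2)
Step 5: move right → □ab[t0]bcbbc  (head at position 3)
Step 6: move right → □ab□[t2]cbbc  (head at position 4)
Step 7: move right → □ab□a[t1]bbc  (head at position 5)

After 7 steps, the head is at position 5.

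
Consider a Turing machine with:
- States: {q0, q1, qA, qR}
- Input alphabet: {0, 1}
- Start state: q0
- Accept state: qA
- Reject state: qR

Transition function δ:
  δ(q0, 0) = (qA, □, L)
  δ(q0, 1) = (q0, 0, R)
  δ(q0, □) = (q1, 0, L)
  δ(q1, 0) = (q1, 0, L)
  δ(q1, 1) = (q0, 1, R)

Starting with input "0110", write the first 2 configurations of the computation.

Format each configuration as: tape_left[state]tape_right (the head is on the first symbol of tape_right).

Transitions applied:
Step 1: δ(q0, 0) = (qA, □, L)

The first 2 configurations are:
[q0]0110 ⊢ [qA]□□110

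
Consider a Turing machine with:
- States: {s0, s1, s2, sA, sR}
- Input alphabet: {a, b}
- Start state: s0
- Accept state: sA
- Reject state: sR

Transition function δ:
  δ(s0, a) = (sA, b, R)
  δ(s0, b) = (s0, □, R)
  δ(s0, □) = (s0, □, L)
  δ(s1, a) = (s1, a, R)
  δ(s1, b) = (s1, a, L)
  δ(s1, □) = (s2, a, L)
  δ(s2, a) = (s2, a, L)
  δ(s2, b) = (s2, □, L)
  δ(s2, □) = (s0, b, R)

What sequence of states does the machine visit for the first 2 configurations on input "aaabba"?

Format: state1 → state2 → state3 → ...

Execution trace:
Initial: [s0]aaabba
Step 1: δ(s0, a) = (sA, b, R) → b[sA]aabba

The machine reaches the accept state sA and halts.

State sequence: s0 → sA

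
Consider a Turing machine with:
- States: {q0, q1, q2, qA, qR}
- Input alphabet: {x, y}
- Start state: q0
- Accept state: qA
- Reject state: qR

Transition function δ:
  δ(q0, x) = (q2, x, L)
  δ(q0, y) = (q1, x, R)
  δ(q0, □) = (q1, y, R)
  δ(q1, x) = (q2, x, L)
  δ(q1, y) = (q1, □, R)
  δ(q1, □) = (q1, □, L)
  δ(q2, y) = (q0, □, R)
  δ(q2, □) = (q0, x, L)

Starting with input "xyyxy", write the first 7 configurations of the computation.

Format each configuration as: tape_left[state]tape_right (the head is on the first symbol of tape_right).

Transitions applied:
Step 1: δ(q0, x) = (q2, x, L)
Step 2: δ(q2, □) = (q0, x, L)
Step 3: δ(q0, □) = (q1, y, R)
Step 4: δ(q1, x) = (q2, x, L)
Step 5: δ(q2, y) = (q0, □, R)
Step 6: δ(q0, x) = (q2, x, L)

The first 7 configurations are:
[q0]xyyxy ⊢ [q2]□xyyxy ⊢ [q0]□xxyyxy ⊢ y[q1]xxyyxy ⊢ [q2]yxxyyxy ⊢ □[q0]xxyyxy ⊢ [q2]□xxyyxy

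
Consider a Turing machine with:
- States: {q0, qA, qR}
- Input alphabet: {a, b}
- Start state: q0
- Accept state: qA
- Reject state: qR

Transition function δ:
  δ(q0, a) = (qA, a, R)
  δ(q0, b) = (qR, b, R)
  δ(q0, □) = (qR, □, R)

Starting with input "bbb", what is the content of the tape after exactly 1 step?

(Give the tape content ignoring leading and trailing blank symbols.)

Execution trace:
Initial: [q0]bbb
Step 1: δ(q0, b) = (qR, b, R) → b[qR]bb

The machine reaches the reject state qR and halts.

After 1 step, the tape (ignoring leading/trailing blanks) is: bbb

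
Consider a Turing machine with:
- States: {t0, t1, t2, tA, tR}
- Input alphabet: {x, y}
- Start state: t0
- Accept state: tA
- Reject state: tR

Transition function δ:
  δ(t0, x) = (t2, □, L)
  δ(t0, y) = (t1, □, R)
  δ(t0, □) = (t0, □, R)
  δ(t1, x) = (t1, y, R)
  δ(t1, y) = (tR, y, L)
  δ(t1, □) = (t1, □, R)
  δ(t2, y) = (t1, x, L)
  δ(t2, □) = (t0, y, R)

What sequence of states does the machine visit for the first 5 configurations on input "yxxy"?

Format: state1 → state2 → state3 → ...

Execution trace:
Initial: [t0]yxxy
Step 1: δ(t0, y) = (t1, □, R) → □[t1]xxy
Step 2: δ(t1, x) = (t1, y, R) → □y[t1]xy
Step 3: δ(t1, x) = (t1, y, R) → □yy[t1]y
Step 4: δ(t1, y) = (tR, y, L) → □y[tR]yy

The machine reaches the reject state tR and halts.

State sequence: t0 → t1 → t1 → t1 → tR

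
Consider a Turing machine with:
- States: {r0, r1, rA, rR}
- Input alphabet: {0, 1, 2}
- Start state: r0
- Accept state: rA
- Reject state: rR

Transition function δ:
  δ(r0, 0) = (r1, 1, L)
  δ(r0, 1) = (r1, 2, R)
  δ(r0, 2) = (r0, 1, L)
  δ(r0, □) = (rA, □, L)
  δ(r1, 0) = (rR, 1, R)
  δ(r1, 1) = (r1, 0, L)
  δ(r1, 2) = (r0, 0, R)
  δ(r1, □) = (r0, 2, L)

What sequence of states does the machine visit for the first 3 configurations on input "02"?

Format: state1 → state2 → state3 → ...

Execution trace:
Initial: [r0]02
Step 1: δ(r0, 0) = (r1, 1, L) → [r1]□12
Step 2: δ(r1, □) = (r0, 2, L) → [r0]□212

State sequence: r0 → r1 → r0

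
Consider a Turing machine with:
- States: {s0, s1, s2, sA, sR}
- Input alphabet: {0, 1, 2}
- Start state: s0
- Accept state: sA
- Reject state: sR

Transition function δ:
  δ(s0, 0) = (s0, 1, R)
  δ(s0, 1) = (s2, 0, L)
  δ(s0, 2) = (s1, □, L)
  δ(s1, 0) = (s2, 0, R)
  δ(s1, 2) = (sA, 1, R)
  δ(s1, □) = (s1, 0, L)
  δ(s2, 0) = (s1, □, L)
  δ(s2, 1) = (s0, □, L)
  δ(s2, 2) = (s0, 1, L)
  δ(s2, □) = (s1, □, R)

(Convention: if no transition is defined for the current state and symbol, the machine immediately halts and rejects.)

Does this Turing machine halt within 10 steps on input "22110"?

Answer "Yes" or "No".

Execution trace:
Initial: [s0]22110
Step 1: δ(s0, 2) = (s1, □, L) → [s1]□□2110
Step 2: δ(s1, □) = (s1, 0, L) → [s1]□0□2110
Step 3: δ(s1, □) = (s1, 0, L) → [s1]□00□2110
Step 4: δ(s1, □) = (s1, 0, L) → [s1]□000□2110
Step 5: δ(s1, □) = (s1, 0, L) → [s1]□0000□2110
Step 6: δ(s1, □) = (s1, 0, L) → [s1]□00000□2110
Step 7: δ(s1, □) = (s1, 0, L) → [s1]□000000□2110
Step 8: δ(s1, □) = (s1, 0, L) → [s1]□0000000□2110
Step 9: δ(s1, □) = (s1, 0, L) → [s1]□00000000□2110
Step 10: δ(s1, □) = (s1, 0, L) → [s1]□000000000□2110

The machine has not reached a halting state after 10 steps.
The machine did not halt within the 10-step bound.

Answer: No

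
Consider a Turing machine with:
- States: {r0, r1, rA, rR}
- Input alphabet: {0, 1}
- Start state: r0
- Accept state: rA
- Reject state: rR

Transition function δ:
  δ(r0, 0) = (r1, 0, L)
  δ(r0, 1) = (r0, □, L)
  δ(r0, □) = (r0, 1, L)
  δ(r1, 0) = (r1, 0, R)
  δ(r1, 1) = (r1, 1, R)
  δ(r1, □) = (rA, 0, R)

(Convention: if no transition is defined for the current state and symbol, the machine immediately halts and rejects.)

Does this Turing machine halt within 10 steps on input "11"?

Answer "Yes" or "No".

Execution trace:
Initial: [r0]11
Step 1: δ(r0, 1) = (r0, □, L) → [r0]□□1
Step 2: δ(r0, □) = (r0, 1, L) → [r0]□1□1
Step 3: δ(r0, □) = (r0, 1, L) → [r0]□11□1
Step 4: δ(r0, □) = (r0, 1, L) → [r0]□111□1
Step 5: δ(r0, □) = (r0, 1, L) → [r0]□1111□1
Step 6: δ(r0, □) = (r0, 1, L) → [r0]□11111□1
Step 7: δ(r0, □) = (r0, 1, L) → [r0]□111111□1
Step 8: δ(r0, □) = (r0, 1, L) → [r0]□1111111□1
Step 9: δ(r0, □) = (r0, 1, L) → [r0]□11111111□1
Step 10: δ(r0, □) = (r0, 1, L) → [r0]□111111111□1

The machine has not reached a halting state after 10 steps.
The machine did not halt within the 10-step bound.

Answer: No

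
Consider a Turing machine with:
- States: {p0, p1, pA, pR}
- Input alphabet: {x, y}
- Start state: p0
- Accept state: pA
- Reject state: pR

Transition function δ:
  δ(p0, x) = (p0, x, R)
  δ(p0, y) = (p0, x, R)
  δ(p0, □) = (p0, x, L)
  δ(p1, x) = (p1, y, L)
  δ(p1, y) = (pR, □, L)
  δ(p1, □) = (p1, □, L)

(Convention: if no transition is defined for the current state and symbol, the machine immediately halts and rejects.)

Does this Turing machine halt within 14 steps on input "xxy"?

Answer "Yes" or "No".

Execution trace:
Initial: [p0]xxy
Step 1: δ(p0, x) = (p0, x, R) → x[p0]xy
Step 2: δ(p0, x) = (p0, x, R) → xx[p0]y
Step 3: δ(p0, y) = (p0, x, R) → xxx[p0]□
Step 4: δ(p0, □) = (p0, x, L) → xx[p0]xx
Step 5: δ(p0, x) = (p0, x, R) → xxx[p0]x
Step 6: δ(p0, x) = (p0, x, R) → xxxx[p0]□
Step 7: δ(p0, □) = (p0, x, L) → xxx[p0]xx
Step 8: δ(p0, x) = (p0, x, R) → xxxx[p0]x
Step 9: δ(p0, x) = (p0, x, R) → xxxxx[p0]□
Step 10: δ(p0, □) = (p0, x, L) → xxxx[p0]xx
Step 11: δ(p0, x) = (p0, x, R) → xxxxx[p0]x
Step 12: δ(p0, x) = (p0, x, R) → xxxxxx[p0]□
Step 13: δ(p0, □) = (p0, x, L) → xxxxx[p0]xx
Step 14: δ(p0, x) = (p0, x, R) → xxxxxx[p0]x

The machine has not reached a halting state after 14 steps.
The machine did not halt within the 14-step bound.

Answer: No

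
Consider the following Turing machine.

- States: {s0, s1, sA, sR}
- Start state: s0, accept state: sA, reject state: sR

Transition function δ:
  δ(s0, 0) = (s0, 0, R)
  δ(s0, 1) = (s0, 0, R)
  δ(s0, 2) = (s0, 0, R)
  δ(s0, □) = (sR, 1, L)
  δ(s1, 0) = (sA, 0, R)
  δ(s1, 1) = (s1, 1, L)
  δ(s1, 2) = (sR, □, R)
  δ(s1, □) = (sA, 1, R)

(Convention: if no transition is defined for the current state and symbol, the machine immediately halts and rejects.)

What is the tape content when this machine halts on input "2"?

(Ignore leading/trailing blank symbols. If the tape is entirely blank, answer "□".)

Execution trace:
Initial: [s0]2
Step 1: δ(s0, 2) = (s0, 0, R) → 0[s0]□
Step 2: δ(s0, □) = (sR, 1, L) → [sR]01

The machine reaches the reject state sR and halts.

Final tape (ignoring leading/trailing blanks): 01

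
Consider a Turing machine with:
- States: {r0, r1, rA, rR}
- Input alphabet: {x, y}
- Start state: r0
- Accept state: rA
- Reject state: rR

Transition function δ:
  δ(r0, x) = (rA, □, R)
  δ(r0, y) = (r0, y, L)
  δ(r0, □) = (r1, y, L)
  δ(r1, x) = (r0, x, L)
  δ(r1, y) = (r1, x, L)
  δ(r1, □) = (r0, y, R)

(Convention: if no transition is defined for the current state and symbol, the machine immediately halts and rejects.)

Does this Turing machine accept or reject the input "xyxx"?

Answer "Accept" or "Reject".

Execution trace:
Initial: [r0]xyxx
Step 1: δ(r0, x) = (rA, □, R) → □[rA]yxx

The machine reaches the accept state rA and halts.

Answer: Accept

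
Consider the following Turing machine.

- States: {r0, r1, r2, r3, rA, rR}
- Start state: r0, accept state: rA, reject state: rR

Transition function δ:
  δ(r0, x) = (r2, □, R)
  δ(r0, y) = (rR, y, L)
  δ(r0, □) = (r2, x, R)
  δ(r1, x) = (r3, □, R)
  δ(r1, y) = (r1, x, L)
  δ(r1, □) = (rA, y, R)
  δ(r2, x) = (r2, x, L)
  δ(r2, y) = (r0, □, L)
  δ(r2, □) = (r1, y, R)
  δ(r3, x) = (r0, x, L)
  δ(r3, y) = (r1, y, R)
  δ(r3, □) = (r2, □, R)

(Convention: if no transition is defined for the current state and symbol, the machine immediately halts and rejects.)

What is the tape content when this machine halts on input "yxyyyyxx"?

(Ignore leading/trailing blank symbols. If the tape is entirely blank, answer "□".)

Execution trace:
Initial: [r0]yxyyyyxx
Step 1: δ(r0, y) = (rR, y, L) → [rR]□yxyyyyxx

The machine reaches the reject state rR and halts.

Final tape (ignoring leading/trailing blanks): yxyyyyxx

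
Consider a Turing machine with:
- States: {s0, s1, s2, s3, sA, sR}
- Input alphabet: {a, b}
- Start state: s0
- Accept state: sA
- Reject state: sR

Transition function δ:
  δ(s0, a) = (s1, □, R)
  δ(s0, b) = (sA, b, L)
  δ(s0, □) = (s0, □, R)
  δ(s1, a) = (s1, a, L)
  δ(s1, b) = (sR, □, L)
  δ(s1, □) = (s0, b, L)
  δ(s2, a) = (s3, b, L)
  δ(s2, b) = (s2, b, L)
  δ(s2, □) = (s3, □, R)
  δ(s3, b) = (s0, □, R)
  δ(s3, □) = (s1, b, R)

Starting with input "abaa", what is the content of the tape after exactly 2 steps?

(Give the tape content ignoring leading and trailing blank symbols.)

Execution trace:
Initial: [s0]abaa
Step 1: δ(s0, a) = (s1, □, R) → □[s1]baa
Step 2: δ(s1, b) = (sR, □, L) → [sR]□□aa

The machine reaches the reject state sR and halts.

After 2 steps, the tape (ignoring leading/trailing blanks) is: aa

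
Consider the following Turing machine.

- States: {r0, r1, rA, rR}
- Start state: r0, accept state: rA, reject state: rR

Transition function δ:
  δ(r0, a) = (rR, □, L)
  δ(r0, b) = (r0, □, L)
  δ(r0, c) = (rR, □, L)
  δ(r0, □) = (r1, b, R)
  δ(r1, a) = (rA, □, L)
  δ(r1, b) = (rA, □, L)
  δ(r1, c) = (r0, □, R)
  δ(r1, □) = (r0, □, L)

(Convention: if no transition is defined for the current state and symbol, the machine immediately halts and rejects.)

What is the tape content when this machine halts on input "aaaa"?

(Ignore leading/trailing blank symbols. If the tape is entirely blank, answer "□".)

Execution trace:
Initial: [r0]aaaa
Step 1: δ(r0, a) = (rR, □, L) → [rR]□□aaa

The machine reaches the reject state rR and halts.

Final tape (ignoring leading/trailing blanks): aaa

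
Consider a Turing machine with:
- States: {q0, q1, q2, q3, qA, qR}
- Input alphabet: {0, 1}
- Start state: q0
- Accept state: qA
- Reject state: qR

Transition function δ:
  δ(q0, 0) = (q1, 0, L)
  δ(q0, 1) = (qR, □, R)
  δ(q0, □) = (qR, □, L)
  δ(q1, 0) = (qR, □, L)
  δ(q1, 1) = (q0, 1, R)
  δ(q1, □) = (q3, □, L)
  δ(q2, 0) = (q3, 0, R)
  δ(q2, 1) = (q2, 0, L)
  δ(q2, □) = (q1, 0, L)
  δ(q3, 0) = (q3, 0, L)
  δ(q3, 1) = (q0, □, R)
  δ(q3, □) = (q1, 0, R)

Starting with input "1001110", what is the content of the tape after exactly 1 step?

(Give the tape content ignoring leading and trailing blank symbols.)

Execution trace:
Initial: [q0]1001110
Step 1: δ(q0, 1) = (qR, □, R) → □[qR]001110

The machine reaches the reject state qR and halts.

After 1 step, the tape (ignoring leading/trailing blanks) is: 001110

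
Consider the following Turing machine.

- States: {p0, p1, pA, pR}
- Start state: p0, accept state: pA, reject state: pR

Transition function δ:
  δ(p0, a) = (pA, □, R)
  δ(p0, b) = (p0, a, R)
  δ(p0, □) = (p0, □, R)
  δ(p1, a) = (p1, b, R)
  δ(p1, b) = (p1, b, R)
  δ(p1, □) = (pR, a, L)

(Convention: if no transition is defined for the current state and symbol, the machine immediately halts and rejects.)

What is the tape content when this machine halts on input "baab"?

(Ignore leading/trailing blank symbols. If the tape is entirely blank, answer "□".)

Execution trace:
Initial: [p0]baab
Step 1: δ(p0, b) = (p0, a, R) → a[p0]aab
Step 2: δ(p0, a) = (pA, □, R) → a□[pA]ab

The machine reaches the accept state pA and halts.

Final tape (ignoring leading/trailing blanks): a□ab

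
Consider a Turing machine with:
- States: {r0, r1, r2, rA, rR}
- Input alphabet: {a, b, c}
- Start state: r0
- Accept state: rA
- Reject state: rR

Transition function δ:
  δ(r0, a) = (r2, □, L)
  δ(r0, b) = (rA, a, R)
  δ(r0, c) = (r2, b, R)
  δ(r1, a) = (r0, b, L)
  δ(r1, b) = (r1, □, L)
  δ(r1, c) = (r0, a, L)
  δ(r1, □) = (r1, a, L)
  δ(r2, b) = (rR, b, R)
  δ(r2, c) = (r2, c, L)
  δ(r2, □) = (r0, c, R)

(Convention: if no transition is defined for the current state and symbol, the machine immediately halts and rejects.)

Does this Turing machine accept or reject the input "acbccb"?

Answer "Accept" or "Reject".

Execution trace:
Initial: [r0]acbccb
Step 1: δ(r0, a) = (r2, □, L) → [r2]□□cbccb
Step 2: δ(r2, □) = (r0, c, R) → c[r0]□cbccb

No transition is defined for δ(r0, □). By convention the machine halts and rejects.

Answer: Reject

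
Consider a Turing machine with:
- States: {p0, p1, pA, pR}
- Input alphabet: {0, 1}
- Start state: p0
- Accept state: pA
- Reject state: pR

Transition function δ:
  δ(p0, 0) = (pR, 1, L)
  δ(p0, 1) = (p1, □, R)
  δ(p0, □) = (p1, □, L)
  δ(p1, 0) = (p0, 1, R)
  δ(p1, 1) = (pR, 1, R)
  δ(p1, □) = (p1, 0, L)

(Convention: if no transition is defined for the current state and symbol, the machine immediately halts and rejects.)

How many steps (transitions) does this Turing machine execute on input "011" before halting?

Execution trace:
Initial: [p0]011
Step 1: δ(p0, 0) = (pR, 1, L) → [pR]□111

The machine reaches the reject state pR and halts.

The machine executed 1 step before halting.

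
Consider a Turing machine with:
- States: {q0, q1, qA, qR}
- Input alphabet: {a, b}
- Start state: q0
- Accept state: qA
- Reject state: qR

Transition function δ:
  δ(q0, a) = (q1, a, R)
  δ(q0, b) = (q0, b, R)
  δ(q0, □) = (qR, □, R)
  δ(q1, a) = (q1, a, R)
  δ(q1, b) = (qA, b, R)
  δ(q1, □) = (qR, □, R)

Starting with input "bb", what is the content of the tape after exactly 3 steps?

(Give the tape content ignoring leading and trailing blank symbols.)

Execution trace:
Initial: [q0]bb
Step 1: δ(q0, b) = (q0, b, R) → b[q0]b
Step 2: δ(q0, b) = (q0, b, R) → bb[q0]□
Step 3: δ(q0, □) = (qR, □, R) → bb□[qR]□

The machine reaches the reject state qR and halts.

After 3 steps, the tape (ignoring leading/trailing blanks) is: bb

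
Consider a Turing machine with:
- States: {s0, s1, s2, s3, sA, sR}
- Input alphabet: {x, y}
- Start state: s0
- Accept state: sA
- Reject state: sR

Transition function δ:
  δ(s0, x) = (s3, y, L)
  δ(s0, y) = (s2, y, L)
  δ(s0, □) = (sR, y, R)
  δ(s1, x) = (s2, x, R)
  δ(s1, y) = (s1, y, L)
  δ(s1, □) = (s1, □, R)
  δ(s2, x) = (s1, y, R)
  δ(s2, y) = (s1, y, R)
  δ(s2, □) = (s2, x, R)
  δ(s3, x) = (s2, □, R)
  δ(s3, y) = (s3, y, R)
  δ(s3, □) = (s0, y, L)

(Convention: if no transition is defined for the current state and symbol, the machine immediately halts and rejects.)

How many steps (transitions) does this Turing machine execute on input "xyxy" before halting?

Execution trace:
Initial: [s0]xyxy
Step 1: δ(s0, x) = (s3, y, L) → [s3]□yyxy
Step 2: δ(s3, □) = (s0, y, L) → [s0]□yyyxy
Step 3: δ(s0, □) = (sR, y, R) → y[sR]yyyxy

The machine reaches the reject state sR and halts.

The machine executed 3 steps before halting.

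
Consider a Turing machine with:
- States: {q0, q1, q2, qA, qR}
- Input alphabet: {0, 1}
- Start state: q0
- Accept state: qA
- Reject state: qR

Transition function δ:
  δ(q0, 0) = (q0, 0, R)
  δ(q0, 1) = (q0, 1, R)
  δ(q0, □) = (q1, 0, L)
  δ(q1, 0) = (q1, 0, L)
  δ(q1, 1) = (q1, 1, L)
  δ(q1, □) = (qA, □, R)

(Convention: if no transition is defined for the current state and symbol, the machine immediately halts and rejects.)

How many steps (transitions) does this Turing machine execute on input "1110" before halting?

Execution trace:
Initial: [q0]1110
Step 1: δ(q0, 1) = (q0, 1, R) → 1[q0]110
Step 2: δ(q0, 1) = (q0, 1, R) → 11[q0]10
Step 3: δ(q0, 1) = (q0, 1, R) → 111[q0]0
Step 4: δ(q0, 0) = (q0, 0, R) → 1110[q0]□
Step 5: δ(q0, □) = (q1, 0, L) → 111[q1]00
Step 6: δ(q1, 0) = (q1, 0, L) → 11[q1]100
Step 7: δ(q1, 1) = (q1, 1, L) → 1[q1]1100
Step 8: δ(q1, 1) = (q1, 1, L) → [q1]11100
Step 9: δ(q1, 1) = (q1, 1, L) → [q1]□11100
Step 10: δ(q1, □) = (qA, □, R) → □[qA]11100

The machine reaches the accept state qA and halts.

The machine executed 10 steps before halting.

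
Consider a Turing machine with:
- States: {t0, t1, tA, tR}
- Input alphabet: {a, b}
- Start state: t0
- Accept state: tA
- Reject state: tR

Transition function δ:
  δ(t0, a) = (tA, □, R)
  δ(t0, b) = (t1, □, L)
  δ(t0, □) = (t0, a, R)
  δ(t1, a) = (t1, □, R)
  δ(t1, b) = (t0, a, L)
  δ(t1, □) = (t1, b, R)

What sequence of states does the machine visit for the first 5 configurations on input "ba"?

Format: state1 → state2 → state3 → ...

Execution trace:
Initial: [t0]ba
Step 1: δ(t0, b) = (t1, □, L) → [t1]□□a
Step 2: δ(t1, □) = (t1, b, R) → b[t1]□a
Step 3: δ(t1, □) = (t1, b, R) → bb[t1]a
Step 4: δ(t1, a) = (t1, □, R) → bb□[t1]□

State sequence: t0 → t1 → t1 → t1 → t1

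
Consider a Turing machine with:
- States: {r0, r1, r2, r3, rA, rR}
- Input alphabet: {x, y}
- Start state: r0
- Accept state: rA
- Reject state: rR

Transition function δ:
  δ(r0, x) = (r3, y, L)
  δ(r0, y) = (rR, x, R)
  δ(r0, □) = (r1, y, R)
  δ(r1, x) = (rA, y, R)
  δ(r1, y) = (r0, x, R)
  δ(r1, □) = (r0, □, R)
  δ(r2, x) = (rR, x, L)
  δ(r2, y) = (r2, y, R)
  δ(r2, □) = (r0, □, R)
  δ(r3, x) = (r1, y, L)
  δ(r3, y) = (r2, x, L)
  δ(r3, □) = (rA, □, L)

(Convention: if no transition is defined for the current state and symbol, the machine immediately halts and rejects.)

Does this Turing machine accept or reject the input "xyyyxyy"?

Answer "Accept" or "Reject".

Execution trace:
Initial: [r0]xyyyxyy
Step 1: δ(r0, x) = (r3, y, L) → [r3]□yyyyxyy
Step 2: δ(r3, □) = (rA, □, L) → [rA]□□yyyyxyy

The machine reaches the accept state rA and halts.

Answer: Accept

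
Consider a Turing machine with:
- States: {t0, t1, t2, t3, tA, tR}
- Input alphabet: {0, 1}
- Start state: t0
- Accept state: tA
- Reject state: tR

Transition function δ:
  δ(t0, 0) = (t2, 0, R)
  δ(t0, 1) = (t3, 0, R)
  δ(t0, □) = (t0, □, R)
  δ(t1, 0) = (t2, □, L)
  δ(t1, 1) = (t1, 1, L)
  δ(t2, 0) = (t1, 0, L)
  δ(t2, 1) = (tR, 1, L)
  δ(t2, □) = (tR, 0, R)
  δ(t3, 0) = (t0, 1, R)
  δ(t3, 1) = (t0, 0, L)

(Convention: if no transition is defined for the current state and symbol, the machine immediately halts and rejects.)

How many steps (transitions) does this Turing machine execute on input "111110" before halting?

Execution trace:
Initial: [t0]111110
Step 1: δ(t0, 1) = (t3, 0, R) → 0[t3]11110
Step 2: δ(t3, 1) = (t0, 0, L) → [t0]001110
Step 3: δ(t0, 0) = (t2, 0, R) → 0[t2]01110
Step 4: δ(t2, 0) = (t1, 0, L) → [t1]001110
Step 5: δ(t1, 0) = (t2, □, L) → [t2]□□01110
Step 6: δ(t2, □) = (tR, 0, R) → 0[tR]□01110

The machine reaches the reject state tR and halts.

The machine executed 6 steps before halting.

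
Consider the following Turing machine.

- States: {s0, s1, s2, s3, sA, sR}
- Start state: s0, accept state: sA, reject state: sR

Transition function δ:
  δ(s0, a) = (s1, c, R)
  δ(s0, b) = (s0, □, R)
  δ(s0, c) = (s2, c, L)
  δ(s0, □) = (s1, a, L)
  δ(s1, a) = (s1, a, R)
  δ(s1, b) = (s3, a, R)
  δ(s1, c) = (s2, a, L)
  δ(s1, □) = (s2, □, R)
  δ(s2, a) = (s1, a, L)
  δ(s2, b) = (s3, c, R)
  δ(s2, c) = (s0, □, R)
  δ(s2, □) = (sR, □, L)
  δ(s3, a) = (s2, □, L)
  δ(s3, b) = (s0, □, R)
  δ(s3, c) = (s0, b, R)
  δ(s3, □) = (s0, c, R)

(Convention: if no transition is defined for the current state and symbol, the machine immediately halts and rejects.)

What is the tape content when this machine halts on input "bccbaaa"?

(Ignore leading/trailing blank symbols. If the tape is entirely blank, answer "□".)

Execution trace:
Initial: [s0]bccbaaa
Step 1: δ(s0, b) = (s0, □, R) → □[s0]ccbaaa
Step 2: δ(s0, c) = (s2, c, L) → [s2]□ccbaaa
Step 3: δ(s2, □) = (sR, □, L) → [sR]□□ccbaaa

The machine reaches the reject state sR and halts.

Final tape (ignoring leading/trailing blanks): ccbaaa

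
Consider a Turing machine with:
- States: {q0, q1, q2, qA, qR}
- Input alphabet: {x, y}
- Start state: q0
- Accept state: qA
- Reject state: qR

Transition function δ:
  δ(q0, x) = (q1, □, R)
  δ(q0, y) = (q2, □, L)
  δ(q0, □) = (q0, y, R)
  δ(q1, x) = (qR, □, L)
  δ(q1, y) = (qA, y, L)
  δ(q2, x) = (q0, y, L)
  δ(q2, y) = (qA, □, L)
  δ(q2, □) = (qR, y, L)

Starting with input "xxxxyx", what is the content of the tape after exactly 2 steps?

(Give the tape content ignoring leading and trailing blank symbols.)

Execution trace:
Initial: [q0]xxxxyx
Step 1: δ(q0, x) = (q1, □, R) → □[q1]xxxyx
Step 2: δ(q1, x) = (qR, □, L) → [qR]□□xxyx

The machine reaches the reject state qR and halts.

After 2 steps, the tape (ignoring leading/trailing blanks) is: xxyx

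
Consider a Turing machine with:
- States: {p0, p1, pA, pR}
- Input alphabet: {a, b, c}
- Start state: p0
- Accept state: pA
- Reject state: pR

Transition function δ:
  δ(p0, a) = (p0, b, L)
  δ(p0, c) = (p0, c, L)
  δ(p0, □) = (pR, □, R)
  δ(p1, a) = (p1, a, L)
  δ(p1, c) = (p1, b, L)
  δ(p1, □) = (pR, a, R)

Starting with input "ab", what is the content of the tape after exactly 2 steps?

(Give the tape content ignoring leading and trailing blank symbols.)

Execution trace:
Initial: [p0]ab
Step 1: δ(p0, a) = (p0, b, L) → [p0]□bb
Step 2: δ(p0, □) = (pR, □, R) → □[pR]bb

The machine reaches the reject state pR and halts.

After 2 steps, the tape (ignoring leading/trailing blanks) is: bb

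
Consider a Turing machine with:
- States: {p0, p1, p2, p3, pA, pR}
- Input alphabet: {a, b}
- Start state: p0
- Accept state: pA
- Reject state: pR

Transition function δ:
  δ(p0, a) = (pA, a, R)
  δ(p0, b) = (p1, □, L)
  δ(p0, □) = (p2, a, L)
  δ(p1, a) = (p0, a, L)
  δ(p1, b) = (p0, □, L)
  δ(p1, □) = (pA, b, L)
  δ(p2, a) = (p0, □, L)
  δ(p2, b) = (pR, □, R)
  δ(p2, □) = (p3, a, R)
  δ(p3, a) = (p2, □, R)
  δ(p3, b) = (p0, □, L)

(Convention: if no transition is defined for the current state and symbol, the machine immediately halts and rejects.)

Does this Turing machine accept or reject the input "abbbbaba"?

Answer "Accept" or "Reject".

Execution trace:
Initial: [p0]abbbbaba
Step 1: δ(p0, a) = (pA, a, R) → a[pA]bbbbaba

The machine reaches the accept state pA and halts.

Answer: Accept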